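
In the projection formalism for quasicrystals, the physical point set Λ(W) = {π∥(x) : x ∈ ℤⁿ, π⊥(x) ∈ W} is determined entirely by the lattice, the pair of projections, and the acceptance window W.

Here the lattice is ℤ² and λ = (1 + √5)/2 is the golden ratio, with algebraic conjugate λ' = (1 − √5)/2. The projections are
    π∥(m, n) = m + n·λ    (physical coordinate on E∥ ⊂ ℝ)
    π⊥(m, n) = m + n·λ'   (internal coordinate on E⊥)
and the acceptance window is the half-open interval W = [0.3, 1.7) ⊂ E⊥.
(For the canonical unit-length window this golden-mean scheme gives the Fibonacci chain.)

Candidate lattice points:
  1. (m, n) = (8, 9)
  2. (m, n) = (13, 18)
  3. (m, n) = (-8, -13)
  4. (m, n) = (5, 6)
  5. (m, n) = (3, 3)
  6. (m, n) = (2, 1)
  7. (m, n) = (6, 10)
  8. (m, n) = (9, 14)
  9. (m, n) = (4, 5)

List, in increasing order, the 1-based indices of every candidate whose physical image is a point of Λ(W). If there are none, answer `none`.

Numerically λ ≈ 1.6180 and λ' = −1/λ ≈ -0.6180.
[1] lift (8,9): star map gives 2.4377; window check 0.3 ≤ 2.4377 < 1.7 is false → out
[2] lift (13,18): star map gives 1.8754; window check 0.3 ≤ 1.8754 < 1.7 is false → out
[3] lift (-8,-13): star map gives 0.0344; window check 0.3 ≤ 0.0344 < 1.7 is false → out
[4] lift (5,6): star map gives 1.2918; window check 0.3 ≤ 1.2918 < 1.7 is true → IN Λ
[5] lift (3,3): star map gives 1.1459; window check 0.3 ≤ 1.1459 < 1.7 is true → IN Λ
[6] lift (2,1): star map gives 1.3820; window check 0.3 ≤ 1.3820 < 1.7 is true → IN Λ
[7] lift (6,10): star map gives -0.1803; window check 0.3 ≤ -0.1803 < 1.7 is false → out
[8] lift (9,14): star map gives 0.3475; window check 0.3 ≤ 0.3475 < 1.7 is true → IN Λ
[9] lift (4,5): star map gives 0.9098; window check 0.3 ≤ 0.9098 < 1.7 is true → IN Λ

4, 5, 6, 8, 9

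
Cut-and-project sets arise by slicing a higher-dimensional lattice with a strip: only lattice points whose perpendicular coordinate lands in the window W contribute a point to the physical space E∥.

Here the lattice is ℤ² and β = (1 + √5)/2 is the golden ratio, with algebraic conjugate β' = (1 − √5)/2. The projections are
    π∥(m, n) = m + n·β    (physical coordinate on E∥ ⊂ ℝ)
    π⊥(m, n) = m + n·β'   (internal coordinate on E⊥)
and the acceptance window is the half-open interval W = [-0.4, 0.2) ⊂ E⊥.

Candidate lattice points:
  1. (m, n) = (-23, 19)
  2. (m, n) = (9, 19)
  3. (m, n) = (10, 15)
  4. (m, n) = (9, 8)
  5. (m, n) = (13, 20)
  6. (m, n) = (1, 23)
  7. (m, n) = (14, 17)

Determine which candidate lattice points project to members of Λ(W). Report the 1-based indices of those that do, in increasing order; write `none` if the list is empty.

Numerically β ≈ 1.618034 and β' = −1/β ≈ -0.618034.
#1 (-23,19): internal coord -23 + (19)·β' = -34.742646; -34.742646 ∉ [-0.4, 0.2) → out
#2 (9,19): internal coord 9 + (19)·β' = -2.742646; -2.742646 ∉ [-0.4, 0.2) → out
#3 (10,15): internal coord 10 + (15)·β' = +0.729490; +0.729490 ∉ [-0.4, 0.2) → out
#4 (9,8): internal coord 9 + (8)·β' = +4.055728; +4.055728 ∉ [-0.4, 0.2) → out
#5 (13,20): internal coord 13 + (20)·β' = +0.639320; +0.639320 ∉ [-0.4, 0.2) → out
#6 (1,23): internal coord 1 + (23)·β' = -13.214782; -13.214782 ∉ [-0.4, 0.2) → out
#7 (14,17): internal coord 14 + (17)·β' = +3.493422; +3.493422 ∉ [-0.4, 0.2) → out

none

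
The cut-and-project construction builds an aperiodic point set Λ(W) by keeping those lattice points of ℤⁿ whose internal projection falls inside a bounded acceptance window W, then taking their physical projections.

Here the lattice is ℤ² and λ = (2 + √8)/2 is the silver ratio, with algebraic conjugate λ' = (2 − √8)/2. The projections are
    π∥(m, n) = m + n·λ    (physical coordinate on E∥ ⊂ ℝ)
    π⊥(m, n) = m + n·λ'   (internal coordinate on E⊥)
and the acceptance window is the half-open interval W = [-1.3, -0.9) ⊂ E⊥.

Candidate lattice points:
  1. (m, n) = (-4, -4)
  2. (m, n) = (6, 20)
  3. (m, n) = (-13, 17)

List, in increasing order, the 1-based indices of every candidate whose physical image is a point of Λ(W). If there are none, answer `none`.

λ' = (2−√8)/2 ≈ -0.4142.
#1 (-4,-4): internal coord -4 + (-4)·λ' = -2.3431; -2.3431 ∉ [-1.3, -0.9) → out
#2 (6,20): internal coord 6 + (20)·λ' = -2.2843; -2.2843 ∉ [-1.3, -0.9) → out
#3 (-13,17): internal coord -13 + (17)·λ' = -20.0416; -20.0416 ∉ [-1.3, -0.9) → out

none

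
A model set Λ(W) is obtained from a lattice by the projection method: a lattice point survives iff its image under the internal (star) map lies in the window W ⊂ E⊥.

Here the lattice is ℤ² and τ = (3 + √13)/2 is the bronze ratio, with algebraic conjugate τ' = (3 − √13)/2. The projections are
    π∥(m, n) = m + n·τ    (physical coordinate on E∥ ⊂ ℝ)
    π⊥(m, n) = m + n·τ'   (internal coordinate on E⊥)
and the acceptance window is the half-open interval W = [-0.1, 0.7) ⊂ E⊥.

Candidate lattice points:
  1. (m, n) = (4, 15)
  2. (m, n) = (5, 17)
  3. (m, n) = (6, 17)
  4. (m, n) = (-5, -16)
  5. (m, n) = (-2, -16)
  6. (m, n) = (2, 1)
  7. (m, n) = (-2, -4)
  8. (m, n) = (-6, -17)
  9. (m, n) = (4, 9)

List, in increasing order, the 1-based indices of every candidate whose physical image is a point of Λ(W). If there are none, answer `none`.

none

Numerically τ ≈ 3.30278 and τ' = −1/τ ≈ -0.30278.
#1 (4,15): internal coord 4 + (15)·τ' = -0.54163; -0.54163 ∉ [-0.1, 0.7) → out
#2 (5,17): internal coord 5 + (17)·τ' = -0.14719; -0.14719 ∉ [-0.1, 0.7) → out
#3 (6,17): internal coord 6 + (17)·τ' = +0.85281; +0.85281 ∉ [-0.1, 0.7) → out
#4 (-5,-16): internal coord -5 + (-16)·τ' = -0.15559; -0.15559 ∉ [-0.1, 0.7) → out
#5 (-2,-16): internal coord -2 + (-16)·τ' = +2.84441; +2.84441 ∉ [-0.1, 0.7) → out
#6 (2,1): internal coord 2 + (1)·τ' = +1.69722; +1.69722 ∉ [-0.1, 0.7) → out
#7 (-2,-4): internal coord -2 + (-4)·τ' = -0.78890; -0.78890 ∉ [-0.1, 0.7) → out
#8 (-6,-17): internal coord -6 + (-17)·τ' = -0.85281; -0.85281 ∉ [-0.1, 0.7) → out
#9 (4,9): internal coord 4 + (9)·τ' = +1.27502; +1.27502 ∉ [-0.1, 0.7) → out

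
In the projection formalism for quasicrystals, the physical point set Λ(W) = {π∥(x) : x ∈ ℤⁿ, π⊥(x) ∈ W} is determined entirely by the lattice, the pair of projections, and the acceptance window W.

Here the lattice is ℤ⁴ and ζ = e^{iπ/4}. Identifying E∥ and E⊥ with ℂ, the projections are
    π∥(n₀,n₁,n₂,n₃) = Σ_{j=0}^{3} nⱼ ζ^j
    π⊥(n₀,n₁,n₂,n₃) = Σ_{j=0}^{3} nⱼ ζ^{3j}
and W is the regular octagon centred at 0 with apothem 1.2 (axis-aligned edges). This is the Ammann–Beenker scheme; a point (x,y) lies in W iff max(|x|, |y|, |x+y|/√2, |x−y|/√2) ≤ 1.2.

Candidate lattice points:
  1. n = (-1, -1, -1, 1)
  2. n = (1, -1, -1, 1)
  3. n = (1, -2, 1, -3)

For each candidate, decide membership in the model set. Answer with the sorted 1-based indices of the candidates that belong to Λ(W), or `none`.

With ζ = e^{iπ/4} the internal vectors are ζ^0,ζ^3,ζ^6,ζ^9.
candidate 1: n = (-1, -1, -1, 1) → π⊥ ≈ (+0.41421, +1.00000); max(|x|,|y|,|x±y|/√2) = 1.00000 ≤ 1.2 ⇒ ∈ W
candidate 2: n = (1, -1, -1, 1) → π⊥ ≈ (+2.41421, +1.00000); max(|x|,|y|,|x±y|/√2) = 2.41421 > 1.2 ⇒ ∉ W
candidate 3: n = (1, -2, 1, -3) → π⊥ ≈ (+0.29289, -4.53553); max(|x|,|y|,|x±y|/√2) = 4.53553 > 1.2 ⇒ ∉ W

1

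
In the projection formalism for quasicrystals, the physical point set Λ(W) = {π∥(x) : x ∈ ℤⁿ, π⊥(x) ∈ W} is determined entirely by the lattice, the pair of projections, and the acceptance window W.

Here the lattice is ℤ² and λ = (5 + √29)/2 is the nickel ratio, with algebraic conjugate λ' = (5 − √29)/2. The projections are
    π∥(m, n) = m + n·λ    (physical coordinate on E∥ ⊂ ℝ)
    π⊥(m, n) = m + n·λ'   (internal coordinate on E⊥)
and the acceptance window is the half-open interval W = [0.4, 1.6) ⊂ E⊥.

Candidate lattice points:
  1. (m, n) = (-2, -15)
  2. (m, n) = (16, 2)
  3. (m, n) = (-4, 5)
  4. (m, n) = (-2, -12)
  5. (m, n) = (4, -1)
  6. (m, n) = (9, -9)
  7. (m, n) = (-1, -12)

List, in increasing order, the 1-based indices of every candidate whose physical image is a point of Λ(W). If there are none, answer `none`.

1, 7

Numerically λ ≈ 5.192582 and λ' = −1/λ ≈ -0.192582.
#1 (-2,-15): internal coord -2 + (-15)·λ' = +0.888736; +0.888736 ∈ [0.4, 1.6) → IN Λ
#2 (16,2): internal coord 16 + (2)·λ' = +15.614835; +15.614835 ∉ [0.4, 1.6) → out
#3 (-4,5): internal coord -4 + (5)·λ' = -4.962912; -4.962912 ∉ [0.4, 1.6) → out
#4 (-2,-12): internal coord -2 + (-12)·λ' = +0.310989; +0.310989 ∉ [0.4, 1.6) → out
#5 (4,-1): internal coord 4 + (-1)·λ' = +4.192582; +4.192582 ∉ [0.4, 1.6) → out
#6 (9,-9): internal coord 9 + (-9)·λ' = +10.733242; +10.733242 ∉ [0.4, 1.6) → out
#7 (-1,-12): internal coord -1 + (-12)·λ' = +1.310989; +1.310989 ∈ [0.4, 1.6) → IN Λ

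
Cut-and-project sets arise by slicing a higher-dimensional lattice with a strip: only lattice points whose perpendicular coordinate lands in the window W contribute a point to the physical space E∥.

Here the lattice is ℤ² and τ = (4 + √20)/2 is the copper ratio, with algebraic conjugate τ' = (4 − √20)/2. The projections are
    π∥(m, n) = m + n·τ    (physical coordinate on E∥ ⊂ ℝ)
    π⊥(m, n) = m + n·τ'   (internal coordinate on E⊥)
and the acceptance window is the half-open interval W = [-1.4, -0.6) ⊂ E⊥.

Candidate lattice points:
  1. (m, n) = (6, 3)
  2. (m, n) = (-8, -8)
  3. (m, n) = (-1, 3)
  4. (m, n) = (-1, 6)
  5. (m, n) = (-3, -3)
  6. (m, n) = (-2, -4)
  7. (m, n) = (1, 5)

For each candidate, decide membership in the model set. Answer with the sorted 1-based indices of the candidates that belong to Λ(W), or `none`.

6

Compute τ' = (4−√20)/2 = -0.236068, so π⊥(m,n) = m -0.236068·n.
candidate 1: (m,n)=(6,3) → π∥ = 6+3·τ ≈ 18.708204, π⊥ = 6+3·τ' ≈ 5.291796 ∉ [-1.4, -0.6) ⇒ out
candidate 2: (m,n)=(-8,-8) → π∥ = -8-8·τ ≈ -41.888544, π⊥ = -8-8·τ' ≈ -6.111456 ∉ [-1.4, -0.6) ⇒ out
candidate 3: (m,n)=(-1,3) → π∥ = -1+3·τ ≈ 11.708204, π⊥ = -1+3·τ' ≈ -1.708204 ∉ [-1.4, -0.6) ⇒ out
candidate 4: (m,n)=(-1,6) → π∥ = -1+6·τ ≈ 24.416408, π⊥ = -1+6·τ' ≈ -2.416408 ∉ [-1.4, -0.6) ⇒ out
candidate 5: (m,n)=(-3,-3) → π∥ = -3-3·τ ≈ -15.708204, π⊥ = -3-3·τ' ≈ -2.291796 ∉ [-1.4, -0.6) ⇒ out
candidate 6: (m,n)=(-2,-4) → π∥ = -2-4·τ ≈ -18.944272, π⊥ = -2-4·τ' ≈ -1.055728 ∈ [-1.4, -0.6) ⇒ IN Λ
candidate 7: (m,n)=(1,5) → π∥ = 1+5·τ ≈ 22.180340, π⊥ = 1+5·τ' ≈ -0.180340 ∉ [-1.4, -0.6) ⇒ out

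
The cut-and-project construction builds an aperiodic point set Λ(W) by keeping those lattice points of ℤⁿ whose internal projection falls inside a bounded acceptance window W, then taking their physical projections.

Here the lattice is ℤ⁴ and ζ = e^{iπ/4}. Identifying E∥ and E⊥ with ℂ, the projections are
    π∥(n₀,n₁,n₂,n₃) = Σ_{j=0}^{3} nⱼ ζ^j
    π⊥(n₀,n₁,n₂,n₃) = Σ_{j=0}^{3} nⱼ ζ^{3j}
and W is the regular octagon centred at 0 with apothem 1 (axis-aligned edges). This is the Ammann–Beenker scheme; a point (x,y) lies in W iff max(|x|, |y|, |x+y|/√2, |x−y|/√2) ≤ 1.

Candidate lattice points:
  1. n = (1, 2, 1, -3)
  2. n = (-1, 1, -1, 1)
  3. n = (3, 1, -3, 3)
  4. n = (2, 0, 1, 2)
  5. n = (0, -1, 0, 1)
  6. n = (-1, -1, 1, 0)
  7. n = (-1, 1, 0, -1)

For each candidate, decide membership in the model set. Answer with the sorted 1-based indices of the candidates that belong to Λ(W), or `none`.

none

Internal map: ζ^{3j} for j=0..3 gives (1,0), (−√2/2,√2/2), (0,−1), (√2/2,√2/2).
#1 (1, 2, 1, -3): internal (-2.5355, -1.7071); octagon support 3.0000 vs apothem 1 → ∉ W
#2 (-1, 1, -1, 1): internal (-1.0000, 2.4142); octagon support 2.4142 vs apothem 1 → ∉ W
#3 (3, 1, -3, 3): internal (4.4142, 5.8284); octagon support 7.2426 vs apothem 1 → ∉ W
#4 (2, 0, 1, 2): internal (3.4142, 0.4142); octagon support 3.4142 vs apothem 1 → ∉ W
#5 (0, -1, 0, 1): internal (1.4142, 0.0000); octagon support 1.4142 vs apothem 1 → ∉ W
#6 (-1, -1, 1, 0): internal (-0.2929, -1.7071); octagon support 1.7071 vs apothem 1 → ∉ W
#7 (-1, 1, 0, -1): internal (-2.4142, 0.0000); octagon support 2.4142 vs apothem 1 → ∉ W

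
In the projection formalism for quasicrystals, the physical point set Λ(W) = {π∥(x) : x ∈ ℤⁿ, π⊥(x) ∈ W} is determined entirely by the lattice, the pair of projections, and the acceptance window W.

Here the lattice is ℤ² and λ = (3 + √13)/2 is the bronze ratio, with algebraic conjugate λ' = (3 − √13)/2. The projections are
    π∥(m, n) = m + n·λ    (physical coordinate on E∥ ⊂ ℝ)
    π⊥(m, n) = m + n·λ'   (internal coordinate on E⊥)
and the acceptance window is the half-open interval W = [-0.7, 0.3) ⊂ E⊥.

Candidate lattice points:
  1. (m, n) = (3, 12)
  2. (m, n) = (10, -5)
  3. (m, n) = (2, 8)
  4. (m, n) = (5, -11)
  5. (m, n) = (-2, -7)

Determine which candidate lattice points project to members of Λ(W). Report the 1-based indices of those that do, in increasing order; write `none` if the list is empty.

Numerically λ ≈ 3.302776 and λ' = −1/λ ≈ -0.302776.
[1] lift (3,12): star map gives -0.633308; window check -0.7 ≤ -0.633308 < 0.3 is true → IN Λ
[2] lift (10,-5): star map gives 11.513878; window check -0.7 ≤ 11.513878 < 0.3 is false → out
[3] lift (2,8): star map gives -0.422205; window check -0.7 ≤ -0.422205 < 0.3 is true → IN Λ
[4] lift (5,-11): star map gives 8.330532; window check -0.7 ≤ 8.330532 < 0.3 is false → out
[5] lift (-2,-7): star map gives 0.119429; window check -0.7 ≤ 0.119429 < 0.3 is true → IN Λ

1, 3, 5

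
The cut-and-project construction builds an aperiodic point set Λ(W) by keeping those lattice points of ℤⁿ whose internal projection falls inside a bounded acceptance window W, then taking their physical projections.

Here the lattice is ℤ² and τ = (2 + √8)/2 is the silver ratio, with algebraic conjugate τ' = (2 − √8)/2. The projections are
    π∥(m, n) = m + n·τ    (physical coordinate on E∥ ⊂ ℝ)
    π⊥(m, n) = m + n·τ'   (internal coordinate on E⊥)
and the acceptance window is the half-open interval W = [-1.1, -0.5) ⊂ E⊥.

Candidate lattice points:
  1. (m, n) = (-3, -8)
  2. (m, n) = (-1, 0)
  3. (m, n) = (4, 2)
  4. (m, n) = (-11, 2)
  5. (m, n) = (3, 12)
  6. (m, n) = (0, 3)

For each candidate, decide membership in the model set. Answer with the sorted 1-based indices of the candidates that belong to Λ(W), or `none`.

2

Numerically τ ≈ 2.414214 and τ' = −1/τ ≈ -0.414214.
[1] lift (-3,-8): star map gives 0.313708; window check -1.1 ≤ 0.313708 < -0.5 is false → out
[2] lift (-1,0): star map gives -1.000000; window check -1.1 ≤ -1.000000 < -0.5 is true → IN Λ
[3] lift (4,2): star map gives 3.171573; window check -1.1 ≤ 3.171573 < -0.5 is false → out
[4] lift (-11,2): star map gives -11.828427; window check -1.1 ≤ -11.828427 < -0.5 is false → out
[5] lift (3,12): star map gives -1.970563; window check -1.1 ≤ -1.970563 < -0.5 is false → out
[6] lift (0,3): star map gives -1.242641; window check -1.1 ≤ -1.242641 < -0.5 is false → out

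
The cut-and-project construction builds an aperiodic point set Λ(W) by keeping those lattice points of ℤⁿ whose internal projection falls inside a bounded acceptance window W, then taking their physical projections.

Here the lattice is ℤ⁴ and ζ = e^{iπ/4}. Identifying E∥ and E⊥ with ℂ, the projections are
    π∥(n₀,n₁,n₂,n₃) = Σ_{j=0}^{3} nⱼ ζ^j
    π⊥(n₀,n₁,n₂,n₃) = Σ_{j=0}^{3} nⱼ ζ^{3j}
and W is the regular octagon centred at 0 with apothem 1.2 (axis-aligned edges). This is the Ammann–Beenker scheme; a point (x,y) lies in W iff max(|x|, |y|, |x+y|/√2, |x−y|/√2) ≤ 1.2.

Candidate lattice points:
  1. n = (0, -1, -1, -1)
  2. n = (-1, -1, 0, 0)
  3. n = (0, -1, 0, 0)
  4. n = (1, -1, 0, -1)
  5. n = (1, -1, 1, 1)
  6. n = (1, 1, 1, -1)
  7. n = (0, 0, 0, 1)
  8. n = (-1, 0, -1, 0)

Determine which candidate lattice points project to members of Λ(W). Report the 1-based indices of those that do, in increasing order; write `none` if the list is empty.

1, 2, 3, 6, 7

π⊥(n) = n₀ + n₁ζ³ + n₂ζ⁶ + n₃ζ⁹ where ζ = e^{iπ/4}.
candidate 1: n = (0, -1, -1, -1) → π⊥ ≈ (+0.00000, -0.41421); max(|x|,|y|,|x±y|/√2) = 0.41421 ≤ 1.2 ⇒ ∈ W
candidate 2: n = (-1, -1, 0, 0) → π⊥ ≈ (-0.29289, -0.70711); max(|x|,|y|,|x±y|/√2) = 0.70711 ≤ 1.2 ⇒ ∈ W
candidate 3: n = (0, -1, 0, 0) → π⊥ ≈ (+0.70711, -0.70711); max(|x|,|y|,|x±y|/√2) = 1.00000 ≤ 1.2 ⇒ ∈ W
candidate 4: n = (1, -1, 0, -1) → π⊥ ≈ (+1.00000, -1.41421); max(|x|,|y|,|x±y|/√2) = 1.70711 > 1.2 ⇒ ∉ W
candidate 5: n = (1, -1, 1, 1) → π⊥ ≈ (+2.41421, -1.00000); max(|x|,|y|,|x±y|/√2) = 2.41421 > 1.2 ⇒ ∉ W
candidate 6: n = (1, 1, 1, -1) → π⊥ ≈ (-0.41421, -1.00000); max(|x|,|y|,|x±y|/√2) = 1.00000 ≤ 1.2 ⇒ ∈ W
candidate 7: n = (0, 0, 0, 1) → π⊥ ≈ (+0.70711, +0.70711); max(|x|,|y|,|x±y|/√2) = 1.00000 ≤ 1.2 ⇒ ∈ W
candidate 8: n = (-1, 0, -1, 0) → π⊥ ≈ (-1.00000, +1.00000); max(|x|,|y|,|x±y|/√2) = 1.41421 > 1.2 ⇒ ∉ W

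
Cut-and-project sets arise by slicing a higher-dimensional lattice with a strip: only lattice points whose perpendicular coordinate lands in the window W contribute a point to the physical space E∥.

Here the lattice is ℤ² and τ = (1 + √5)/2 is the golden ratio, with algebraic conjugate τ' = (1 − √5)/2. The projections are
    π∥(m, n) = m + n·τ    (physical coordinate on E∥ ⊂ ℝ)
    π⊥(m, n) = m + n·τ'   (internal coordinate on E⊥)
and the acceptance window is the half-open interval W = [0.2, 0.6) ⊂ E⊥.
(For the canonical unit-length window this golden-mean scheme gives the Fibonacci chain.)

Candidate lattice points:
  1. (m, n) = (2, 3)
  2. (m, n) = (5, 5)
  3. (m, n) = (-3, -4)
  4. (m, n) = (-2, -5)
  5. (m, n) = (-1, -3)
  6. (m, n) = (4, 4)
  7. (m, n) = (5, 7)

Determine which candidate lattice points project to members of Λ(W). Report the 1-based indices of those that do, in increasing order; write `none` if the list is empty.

Compute τ' = (1−√5)/2 = -0.6180, so π⊥(m,n) = m -0.6180·n.
candidate 1: (m,n)=(2,3) → π∥ = 2+3·τ ≈ 6.8541, π⊥ = 2+3·τ' ≈ 0.1459 ∉ [0.2, 0.6) ⇒ out
candidate 2: (m,n)=(5,5) → π∥ = 5+5·τ ≈ 13.0902, π⊥ = 5+5·τ' ≈ 1.9098 ∉ [0.2, 0.6) ⇒ out
candidate 3: (m,n)=(-3,-4) → π∥ = -3-4·τ ≈ -9.4721, π⊥ = -3-4·τ' ≈ -0.5279 ∉ [0.2, 0.6) ⇒ out
candidate 4: (m,n)=(-2,-5) → π∥ = -2-5·τ ≈ -10.0902, π⊥ = -2-5·τ' ≈ 1.0902 ∉ [0.2, 0.6) ⇒ out
candidate 5: (m,n)=(-1,-3) → π∥ = -1-3·τ ≈ -5.8541, π⊥ = -1-3·τ' ≈ 0.8541 ∉ [0.2, 0.6) ⇒ out
candidate 6: (m,n)=(4,4) → π∥ = 4+4·τ ≈ 10.4721, π⊥ = 4+4·τ' ≈ 1.5279 ∉ [0.2, 0.6) ⇒ out
candidate 7: (m,n)=(5,7) → π∥ = 5+7·τ ≈ 16.3262, π⊥ = 5+7·τ' ≈ 0.6738 ∉ [0.2, 0.6) ⇒ out

none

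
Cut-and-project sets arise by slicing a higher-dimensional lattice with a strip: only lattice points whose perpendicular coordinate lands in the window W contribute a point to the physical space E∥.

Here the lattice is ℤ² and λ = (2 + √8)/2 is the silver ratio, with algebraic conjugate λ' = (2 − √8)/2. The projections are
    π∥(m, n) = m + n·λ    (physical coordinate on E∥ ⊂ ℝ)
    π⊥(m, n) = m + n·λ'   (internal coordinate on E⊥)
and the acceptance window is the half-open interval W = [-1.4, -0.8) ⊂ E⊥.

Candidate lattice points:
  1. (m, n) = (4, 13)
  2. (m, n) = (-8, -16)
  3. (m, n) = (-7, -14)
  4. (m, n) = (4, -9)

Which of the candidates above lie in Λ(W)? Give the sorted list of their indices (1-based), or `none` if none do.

λ' = (2−√8)/2 ≈ -0.414214.
[1] lift (4,13): star map gives -1.384776; window check -1.4 ≤ -1.384776 < -0.8 is true → IN Λ
[2] lift (-8,-16): star map gives -1.372583; window check -1.4 ≤ -1.372583 < -0.8 is true → IN Λ
[3] lift (-7,-14): star map gives -1.201010; window check -1.4 ≤ -1.201010 < -0.8 is true → IN Λ
[4] lift (4,-9): star map gives 7.727922; window check -1.4 ≤ 7.727922 < -0.8 is false → out

1, 2, 3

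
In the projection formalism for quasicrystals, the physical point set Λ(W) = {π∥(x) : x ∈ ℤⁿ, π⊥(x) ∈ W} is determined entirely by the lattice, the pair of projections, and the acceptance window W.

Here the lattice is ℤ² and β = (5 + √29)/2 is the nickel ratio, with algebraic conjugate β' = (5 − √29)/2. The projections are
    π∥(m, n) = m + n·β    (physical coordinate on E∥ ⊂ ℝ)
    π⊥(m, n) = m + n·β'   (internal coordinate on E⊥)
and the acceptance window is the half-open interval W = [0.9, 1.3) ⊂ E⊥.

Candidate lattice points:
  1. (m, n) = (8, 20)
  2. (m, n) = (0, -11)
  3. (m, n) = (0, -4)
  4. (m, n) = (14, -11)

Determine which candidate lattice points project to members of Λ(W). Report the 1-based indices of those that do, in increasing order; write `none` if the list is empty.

β' = (5−√29)/2 ≈ -0.19258.
[1] lift (8,20): star map gives 4.14835; window check 0.9 ≤ 4.14835 < 1.3 is false → out
[2] lift (0,-11): star map gives 2.11841; window check 0.9 ≤ 2.11841 < 1.3 is false → out
[3] lift (0,-4): star map gives 0.77033; window check 0.9 ≤ 0.77033 < 1.3 is false → out
[4] lift (14,-11): star map gives 16.11841; window check 0.9 ≤ 16.11841 < 1.3 is false → out

none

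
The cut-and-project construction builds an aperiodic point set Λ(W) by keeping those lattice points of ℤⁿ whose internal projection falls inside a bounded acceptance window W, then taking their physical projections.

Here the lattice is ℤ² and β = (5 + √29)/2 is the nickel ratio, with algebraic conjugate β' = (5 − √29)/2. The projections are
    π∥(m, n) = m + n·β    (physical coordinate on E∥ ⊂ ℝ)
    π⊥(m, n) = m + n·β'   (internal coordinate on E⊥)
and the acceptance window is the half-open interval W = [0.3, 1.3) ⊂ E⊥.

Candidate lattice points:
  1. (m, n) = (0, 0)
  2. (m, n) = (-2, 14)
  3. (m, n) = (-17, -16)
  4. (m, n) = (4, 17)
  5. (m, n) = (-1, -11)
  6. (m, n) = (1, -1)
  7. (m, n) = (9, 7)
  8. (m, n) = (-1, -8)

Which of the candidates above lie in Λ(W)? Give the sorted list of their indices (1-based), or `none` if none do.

Compute β' = (5−√29)/2 = -0.1926, so π⊥(m,n) = m -0.1926·n.
[1] lift (0,0): star map gives 0.0000; window check 0.3 ≤ 0.0000 < 1.3 is false → out
[2] lift (-2,14): star map gives -4.6962; window check 0.3 ≤ -4.6962 < 1.3 is false → out
[3] lift (-17,-16): star map gives -13.9187; window check 0.3 ≤ -13.9187 < 1.3 is false → out
[4] lift (4,17): star map gives 0.7261; window check 0.3 ≤ 0.7261 < 1.3 is true → IN Λ
[5] lift (-1,-11): star map gives 1.1184; window check 0.3 ≤ 1.1184 < 1.3 is true → IN Λ
[6] lift (1,-1): star map gives 1.1926; window check 0.3 ≤ 1.1926 < 1.3 is true → IN Λ
[7] lift (9,7): star map gives 7.6519; window check 0.3 ≤ 7.6519 < 1.3 is false → out
[8] lift (-1,-8): star map gives 0.5407; window check 0.3 ≤ 0.5407 < 1.3 is true → IN Λ

4, 5, 6, 8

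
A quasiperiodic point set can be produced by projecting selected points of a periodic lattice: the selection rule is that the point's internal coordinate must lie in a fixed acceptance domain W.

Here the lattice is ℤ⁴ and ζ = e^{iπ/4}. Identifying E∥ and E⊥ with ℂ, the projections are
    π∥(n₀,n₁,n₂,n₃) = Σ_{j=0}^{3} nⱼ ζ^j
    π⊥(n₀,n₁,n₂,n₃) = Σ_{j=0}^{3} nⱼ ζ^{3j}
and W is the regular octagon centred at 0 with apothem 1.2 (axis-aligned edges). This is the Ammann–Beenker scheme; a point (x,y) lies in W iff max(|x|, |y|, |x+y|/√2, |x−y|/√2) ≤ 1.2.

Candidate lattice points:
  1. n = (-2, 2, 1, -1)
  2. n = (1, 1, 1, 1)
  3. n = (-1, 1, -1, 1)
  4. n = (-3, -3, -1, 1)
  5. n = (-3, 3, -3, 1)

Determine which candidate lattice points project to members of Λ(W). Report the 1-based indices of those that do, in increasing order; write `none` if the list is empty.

π⊥(n) = n₀ + n₁ζ³ + n₂ζ⁶ + n₃ζ⁹ where ζ = e^{iπ/4}.
#1 (-2, 2, 1, -1): internal (-4.12132, -0.29289); octagon support 4.12132 vs apothem 1.2 → ∉ W
#2 (1, 1, 1, 1): internal (1.00000, 0.41421); octagon support 1.00000 vs apothem 1.2 → ∈ W
#3 (-1, 1, -1, 1): internal (-1.00000, 2.41421); octagon support 2.41421 vs apothem 1.2 → ∉ W
#4 (-3, -3, -1, 1): internal (-0.17157, -0.41421); octagon support 0.41421 vs apothem 1.2 → ∈ W
#5 (-3, 3, -3, 1): internal (-4.41421, 5.82843); octagon support 7.24264 vs apothem 1.2 → ∉ W

2, 4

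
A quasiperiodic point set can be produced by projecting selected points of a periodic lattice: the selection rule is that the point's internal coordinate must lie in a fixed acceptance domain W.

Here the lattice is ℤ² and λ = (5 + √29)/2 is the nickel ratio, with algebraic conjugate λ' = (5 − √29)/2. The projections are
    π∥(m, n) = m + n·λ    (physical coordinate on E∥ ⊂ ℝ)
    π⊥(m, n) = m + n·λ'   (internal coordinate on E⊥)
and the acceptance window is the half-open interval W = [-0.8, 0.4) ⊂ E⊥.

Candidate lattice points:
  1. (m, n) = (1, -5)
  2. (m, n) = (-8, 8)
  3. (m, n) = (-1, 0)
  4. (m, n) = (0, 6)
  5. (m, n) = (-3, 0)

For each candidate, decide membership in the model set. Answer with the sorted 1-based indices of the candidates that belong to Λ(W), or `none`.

Compute λ' = (5−√29)/2 = -0.19258, so π⊥(m,n) = m -0.19258·n.
#1 (1,-5): internal coord 1 + (-5)·λ' = +1.96291; +1.96291 ∉ [-0.8, 0.4) → out
#2 (-8,8): internal coord -8 + (8)·λ' = -9.54066; -9.54066 ∉ [-0.8, 0.4) → out
#3 (-1,0): internal coord -1 + (0)·λ' = -1.00000; -1.00000 ∉ [-0.8, 0.4) → out
#4 (0,6): internal coord 0 + (6)·λ' = -1.15549; -1.15549 ∉ [-0.8, 0.4) → out
#5 (-3,0): internal coord -3 + (0)·λ' = -3.00000; -3.00000 ∉ [-0.8, 0.4) → out

none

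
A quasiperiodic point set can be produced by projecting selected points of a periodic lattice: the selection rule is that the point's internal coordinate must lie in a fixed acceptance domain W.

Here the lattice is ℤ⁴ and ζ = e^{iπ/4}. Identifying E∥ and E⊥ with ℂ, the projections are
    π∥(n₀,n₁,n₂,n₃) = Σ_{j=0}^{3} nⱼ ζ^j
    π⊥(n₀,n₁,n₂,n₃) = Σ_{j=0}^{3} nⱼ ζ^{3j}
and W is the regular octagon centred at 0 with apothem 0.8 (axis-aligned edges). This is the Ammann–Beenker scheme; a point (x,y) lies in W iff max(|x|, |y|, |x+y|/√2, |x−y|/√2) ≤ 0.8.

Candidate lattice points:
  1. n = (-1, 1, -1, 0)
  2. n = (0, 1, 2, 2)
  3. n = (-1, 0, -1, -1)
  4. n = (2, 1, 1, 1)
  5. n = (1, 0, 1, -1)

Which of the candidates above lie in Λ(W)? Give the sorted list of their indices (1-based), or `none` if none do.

π⊥(n) = n₀ + n₁ζ³ + n₂ζ⁶ + n₃ζ⁹ where ζ = e^{iπ/4}.
#1 (-1, 1, -1, 0): internal (-1.707107, 1.707107); octagon support 2.414214 vs apothem 0.8 → ∉ W
#2 (0, 1, 2, 2): internal (0.707107, 0.121320); octagon support 0.707107 vs apothem 0.8 → ∈ W
#3 (-1, 0, -1, -1): internal (-1.707107, 0.292893); octagon support 1.707107 vs apothem 0.8 → ∉ W
#4 (2, 1, 1, 1): internal (2.000000, 0.414214); octagon support 2.000000 vs apothem 0.8 → ∉ W
#5 (1, 0, 1, -1): internal (0.292893, -1.707107); octagon support 1.707107 vs apothem 0.8 → ∉ W

2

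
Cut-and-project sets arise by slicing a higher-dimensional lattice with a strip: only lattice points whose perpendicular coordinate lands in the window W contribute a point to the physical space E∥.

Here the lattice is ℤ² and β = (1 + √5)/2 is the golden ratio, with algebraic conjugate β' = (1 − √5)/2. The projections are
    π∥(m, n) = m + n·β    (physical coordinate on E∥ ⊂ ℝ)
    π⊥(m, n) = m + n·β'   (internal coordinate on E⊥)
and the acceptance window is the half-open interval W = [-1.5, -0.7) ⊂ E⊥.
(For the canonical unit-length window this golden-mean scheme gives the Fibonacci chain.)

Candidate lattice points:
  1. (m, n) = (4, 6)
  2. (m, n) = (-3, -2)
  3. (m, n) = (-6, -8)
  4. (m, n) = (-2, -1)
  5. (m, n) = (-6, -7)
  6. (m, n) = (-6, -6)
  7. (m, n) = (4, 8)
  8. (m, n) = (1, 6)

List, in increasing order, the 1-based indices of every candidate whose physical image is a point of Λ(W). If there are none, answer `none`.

3, 4, 7

β' = (1−√5)/2 ≈ -0.618034.
candidate 1: (m,n)=(4,6) → π∥ = 4+6·β ≈ 13.708204, π⊥ = 4+6·β' ≈ 0.291796 ∉ [-1.5, -0.7) ⇒ out
candidate 2: (m,n)=(-3,-2) → π∥ = -3-2·β ≈ -6.236068, π⊥ = -3-2·β' ≈ -1.763932 ∉ [-1.5, -0.7) ⇒ out
candidate 3: (m,n)=(-6,-8) → π∥ = -6-8·β ≈ -18.944272, π⊥ = -6-8·β' ≈ -1.055728 ∈ [-1.5, -0.7) ⇒ IN Λ
candidate 4: (m,n)=(-2,-1) → π∥ = -2-1·β ≈ -3.618034, π⊥ = -2-1·β' ≈ -1.381966 ∈ [-1.5, -0.7) ⇒ IN Λ
candidate 5: (m,n)=(-6,-7) → π∥ = -6-7·β ≈ -17.326238, π⊥ = -6-7·β' ≈ -1.673762 ∉ [-1.5, -0.7) ⇒ out
candidate 6: (m,n)=(-6,-6) → π∥ = -6-6·β ≈ -15.708204, π⊥ = -6-6·β' ≈ -2.291796 ∉ [-1.5, -0.7) ⇒ out
candidate 7: (m,n)=(4,8) → π∥ = 4+8·β ≈ 16.944272, π⊥ = 4+8·β' ≈ -0.944272 ∈ [-1.5, -0.7) ⇒ IN Λ
candidate 8: (m,n)=(1,6) → π∥ = 1+6·β ≈ 10.708204, π⊥ = 1+6·β' ≈ -2.708204 ∉ [-1.5, -0.7) ⇒ out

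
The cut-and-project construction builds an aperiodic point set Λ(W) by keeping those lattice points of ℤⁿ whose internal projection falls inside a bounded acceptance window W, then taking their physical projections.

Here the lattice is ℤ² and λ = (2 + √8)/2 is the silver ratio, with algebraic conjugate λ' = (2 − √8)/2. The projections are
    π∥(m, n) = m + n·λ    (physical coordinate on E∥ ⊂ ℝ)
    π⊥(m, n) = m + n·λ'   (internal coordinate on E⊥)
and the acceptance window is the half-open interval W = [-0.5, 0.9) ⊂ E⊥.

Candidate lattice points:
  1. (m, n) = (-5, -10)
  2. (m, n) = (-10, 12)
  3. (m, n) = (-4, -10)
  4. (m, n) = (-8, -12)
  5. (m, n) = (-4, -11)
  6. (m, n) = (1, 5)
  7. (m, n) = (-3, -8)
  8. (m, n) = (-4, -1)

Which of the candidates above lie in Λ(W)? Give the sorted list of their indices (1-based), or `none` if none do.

3, 5, 7

λ' = (2−√8)/2 ≈ -0.414214.
#1 (-5,-10): internal coord -5 + (-10)·λ' = -0.857864; -0.857864 ∉ [-0.5, 0.9) → out
#2 (-10,12): internal coord -10 + (12)·λ' = -14.970563; -14.970563 ∉ [-0.5, 0.9) → out
#3 (-4,-10): internal coord -4 + (-10)·λ' = +0.142136; +0.142136 ∈ [-0.5, 0.9) → IN Λ
#4 (-8,-12): internal coord -8 + (-12)·λ' = -3.029437; -3.029437 ∉ [-0.5, 0.9) → out
#5 (-4,-11): internal coord -4 + (-11)·λ' = +0.556349; +0.556349 ∈ [-0.5, 0.9) → IN Λ
#6 (1,5): internal coord 1 + (5)·λ' = -1.071068; -1.071068 ∉ [-0.5, 0.9) → out
#7 (-3,-8): internal coord -3 + (-8)·λ' = +0.313708; +0.313708 ∈ [-0.5, 0.9) → IN Λ
#8 (-4,-1): internal coord -4 + (-1)·λ' = -3.585786; -3.585786 ∉ [-0.5, 0.9) → out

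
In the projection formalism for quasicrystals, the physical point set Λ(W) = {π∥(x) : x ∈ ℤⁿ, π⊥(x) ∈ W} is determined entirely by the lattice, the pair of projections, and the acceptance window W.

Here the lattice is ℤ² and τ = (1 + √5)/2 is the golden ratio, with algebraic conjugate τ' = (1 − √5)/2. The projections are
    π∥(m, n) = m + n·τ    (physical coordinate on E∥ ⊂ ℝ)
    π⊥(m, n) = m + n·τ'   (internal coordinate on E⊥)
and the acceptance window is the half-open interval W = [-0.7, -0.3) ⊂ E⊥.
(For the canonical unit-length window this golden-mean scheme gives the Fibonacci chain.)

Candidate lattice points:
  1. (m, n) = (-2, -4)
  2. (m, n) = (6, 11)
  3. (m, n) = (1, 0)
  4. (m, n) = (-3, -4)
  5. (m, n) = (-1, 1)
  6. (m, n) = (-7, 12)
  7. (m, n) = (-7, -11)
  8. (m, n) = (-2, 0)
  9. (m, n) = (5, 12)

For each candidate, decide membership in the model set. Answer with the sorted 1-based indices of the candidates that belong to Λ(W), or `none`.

τ' = (1−√5)/2 ≈ -0.6180.
#1 (-2,-4): internal coord -2 + (-4)·τ' = +0.4721; +0.4721 ∉ [-0.7, -0.3) → out
#2 (6,11): internal coord 6 + (11)·τ' = -0.7984; -0.7984 ∉ [-0.7, -0.3) → out
#3 (1,0): internal coord 1 + (0)·τ' = +1.0000; +1.0000 ∉ [-0.7, -0.3) → out
#4 (-3,-4): internal coord -3 + (-4)·τ' = -0.5279; -0.5279 ∈ [-0.7, -0.3) → IN Λ
#5 (-1,1): internal coord -1 + (1)·τ' = -1.6180; -1.6180 ∉ [-0.7, -0.3) → out
#6 (-7,12): internal coord -7 + (12)·τ' = -14.4164; -14.4164 ∉ [-0.7, -0.3) → out
#7 (-7,-11): internal coord -7 + (-11)·τ' = -0.2016; -0.2016 ∉ [-0.7, -0.3) → out
#8 (-2,0): internal coord -2 + (0)·τ' = -2.0000; -2.0000 ∉ [-0.7, -0.3) → out
#9 (5,12): internal coord 5 + (12)·τ' = -2.4164; -2.4164 ∉ [-0.7, -0.3) → out

4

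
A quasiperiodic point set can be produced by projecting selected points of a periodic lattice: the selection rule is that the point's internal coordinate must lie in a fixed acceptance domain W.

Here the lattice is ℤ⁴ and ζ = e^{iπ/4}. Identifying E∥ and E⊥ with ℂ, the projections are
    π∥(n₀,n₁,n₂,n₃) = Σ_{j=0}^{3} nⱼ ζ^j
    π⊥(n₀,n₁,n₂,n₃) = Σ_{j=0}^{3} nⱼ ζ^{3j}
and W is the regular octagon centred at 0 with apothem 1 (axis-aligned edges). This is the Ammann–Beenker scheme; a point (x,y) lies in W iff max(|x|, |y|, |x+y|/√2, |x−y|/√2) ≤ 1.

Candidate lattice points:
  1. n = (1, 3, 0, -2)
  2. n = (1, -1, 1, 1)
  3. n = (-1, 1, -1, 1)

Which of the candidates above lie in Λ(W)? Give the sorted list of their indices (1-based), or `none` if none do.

none

π⊥(n) = n₀ + n₁ζ³ + n₂ζ⁶ + n₃ζ⁹ where ζ = e^{iπ/4}.
candidate 1: n = (1, 3, 0, -2) → π⊥ ≈ (-2.535534, +0.707107); max(|x|,|y|,|x±y|/√2) = 2.535534 > 1 ⇒ ∉ W
candidate 2: n = (1, -1, 1, 1) → π⊥ ≈ (+2.414214, -1.000000); max(|x|,|y|,|x±y|/√2) = 2.414214 > 1 ⇒ ∉ W
candidate 3: n = (-1, 1, -1, 1) → π⊥ ≈ (-1.000000, +2.414214); max(|x|,|y|,|x±y|/√2) = 2.414214 > 1 ⇒ ∉ W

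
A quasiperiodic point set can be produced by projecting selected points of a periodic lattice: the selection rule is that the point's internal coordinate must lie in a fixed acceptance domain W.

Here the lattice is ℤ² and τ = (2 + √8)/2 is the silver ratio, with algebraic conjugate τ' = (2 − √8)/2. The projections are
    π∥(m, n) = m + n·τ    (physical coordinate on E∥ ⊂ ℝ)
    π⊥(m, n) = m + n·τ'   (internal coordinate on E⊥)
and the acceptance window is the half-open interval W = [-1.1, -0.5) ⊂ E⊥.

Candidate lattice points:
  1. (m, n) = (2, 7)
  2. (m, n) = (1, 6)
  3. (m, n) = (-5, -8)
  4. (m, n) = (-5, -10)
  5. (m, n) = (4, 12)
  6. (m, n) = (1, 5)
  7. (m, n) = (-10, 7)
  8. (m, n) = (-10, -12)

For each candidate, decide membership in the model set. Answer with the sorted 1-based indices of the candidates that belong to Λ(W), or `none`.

τ' = (2−√8)/2 ≈ -0.41421.
#1 (2,7): internal coord 2 + (7)·τ' = -0.89949; -0.89949 ∈ [-1.1, -0.5) → IN Λ
#2 (1,6): internal coord 1 + (6)·τ' = -1.48528; -1.48528 ∉ [-1.1, -0.5) → out
#3 (-5,-8): internal coord -5 + (-8)·τ' = -1.68629; -1.68629 ∉ [-1.1, -0.5) → out
#4 (-5,-10): internal coord -5 + (-10)·τ' = -0.85786; -0.85786 ∈ [-1.1, -0.5) → IN Λ
#5 (4,12): internal coord 4 + (12)·τ' = -0.97056; -0.97056 ∈ [-1.1, -0.5) → IN Λ
#6 (1,5): internal coord 1 + (5)·τ' = -1.07107; -1.07107 ∈ [-1.1, -0.5) → IN Λ
#7 (-10,7): internal coord -10 + (7)·τ' = -12.89949; -12.89949 ∉ [-1.1, -0.5) → out
#8 (-10,-12): internal coord -10 + (-12)·τ' = -5.02944; -5.02944 ∉ [-1.1, -0.5) → out

1, 4, 5, 6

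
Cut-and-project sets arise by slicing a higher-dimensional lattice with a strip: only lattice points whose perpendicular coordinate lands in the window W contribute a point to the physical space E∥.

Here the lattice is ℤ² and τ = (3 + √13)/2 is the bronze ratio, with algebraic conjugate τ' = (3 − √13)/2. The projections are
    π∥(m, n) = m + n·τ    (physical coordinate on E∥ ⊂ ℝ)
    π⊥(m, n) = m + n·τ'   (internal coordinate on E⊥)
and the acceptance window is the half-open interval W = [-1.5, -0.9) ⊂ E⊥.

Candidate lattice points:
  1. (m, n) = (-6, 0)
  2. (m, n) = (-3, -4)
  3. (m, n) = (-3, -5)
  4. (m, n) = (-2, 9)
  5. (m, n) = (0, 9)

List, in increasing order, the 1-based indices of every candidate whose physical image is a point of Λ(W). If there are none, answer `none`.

Numerically τ ≈ 3.302776 and τ' = −1/τ ≈ -0.302776.
[1] lift (-6,0): star map gives -6.000000; window check -1.5 ≤ -6.000000 < -0.9 is false → out
[2] lift (-3,-4): star map gives -1.788897; window check -1.5 ≤ -1.788897 < -0.9 is false → out
[3] lift (-3,-5): star map gives -1.486122; window check -1.5 ≤ -1.486122 < -0.9 is true → IN Λ
[4] lift (-2,9): star map gives -4.724981; window check -1.5 ≤ -4.724981 < -0.9 is false → out
[5] lift (0,9): star map gives -2.724981; window check -1.5 ≤ -2.724981 < -0.9 is false → out

3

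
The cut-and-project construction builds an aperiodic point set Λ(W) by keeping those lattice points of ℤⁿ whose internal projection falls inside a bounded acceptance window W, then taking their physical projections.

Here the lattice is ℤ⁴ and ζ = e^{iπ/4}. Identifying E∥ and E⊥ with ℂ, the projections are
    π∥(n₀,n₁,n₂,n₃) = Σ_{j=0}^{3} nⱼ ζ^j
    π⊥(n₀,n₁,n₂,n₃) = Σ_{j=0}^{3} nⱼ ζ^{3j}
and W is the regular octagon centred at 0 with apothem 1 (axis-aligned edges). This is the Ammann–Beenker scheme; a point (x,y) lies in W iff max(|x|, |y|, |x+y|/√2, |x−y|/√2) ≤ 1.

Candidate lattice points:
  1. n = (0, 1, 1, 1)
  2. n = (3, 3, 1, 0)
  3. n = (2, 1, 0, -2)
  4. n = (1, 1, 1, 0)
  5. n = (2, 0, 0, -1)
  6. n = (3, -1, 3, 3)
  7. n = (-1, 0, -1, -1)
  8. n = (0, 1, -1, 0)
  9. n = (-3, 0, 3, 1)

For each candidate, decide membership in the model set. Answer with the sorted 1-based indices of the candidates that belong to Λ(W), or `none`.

Internal map: ζ^{3j} for j=0..3 gives (1,0), (−√2/2,√2/2), (0,−1), (√2/2,√2/2).
candidate 1: n = (0, 1, 1, 1) → π⊥ ≈ (+0.00000, +0.41421); max(|x|,|y|,|x±y|/√2) = 0.41421 ≤ 1 ⇒ ∈ W
candidate 2: n = (3, 3, 1, 0) → π⊥ ≈ (+0.87868, +1.12132); max(|x|,|y|,|x±y|/√2) = 1.41421 > 1 ⇒ ∉ W
candidate 3: n = (2, 1, 0, -2) → π⊥ ≈ (-0.12132, -0.70711); max(|x|,|y|,|x±y|/√2) = 0.70711 ≤ 1 ⇒ ∈ W
candidate 4: n = (1, 1, 1, 0) → π⊥ ≈ (+0.29289, -0.29289); max(|x|,|y|,|x±y|/√2) = 0.41421 ≤ 1 ⇒ ∈ W
candidate 5: n = (2, 0, 0, -1) → π⊥ ≈ (+1.29289, -0.70711); max(|x|,|y|,|x±y|/√2) = 1.41421 > 1 ⇒ ∉ W
candidate 6: n = (3, -1, 3, 3) → π⊥ ≈ (+5.82843, -1.58579); max(|x|,|y|,|x±y|/√2) = 5.82843 > 1 ⇒ ∉ W
candidate 7: n = (-1, 0, -1, -1) → π⊥ ≈ (-1.70711, +0.29289); max(|x|,|y|,|x±y|/√2) = 1.70711 > 1 ⇒ ∉ W
candidate 8: n = (0, 1, -1, 0) → π⊥ ≈ (-0.70711, +1.70711); max(|x|,|y|,|x±y|/√2) = 1.70711 > 1 ⇒ ∉ W
candidate 9: n = (-3, 0, 3, 1) → π⊥ ≈ (-2.29289, -2.29289); max(|x|,|y|,|x±y|/√2) = 3.24264 > 1 ⇒ ∉ W

1, 3, 4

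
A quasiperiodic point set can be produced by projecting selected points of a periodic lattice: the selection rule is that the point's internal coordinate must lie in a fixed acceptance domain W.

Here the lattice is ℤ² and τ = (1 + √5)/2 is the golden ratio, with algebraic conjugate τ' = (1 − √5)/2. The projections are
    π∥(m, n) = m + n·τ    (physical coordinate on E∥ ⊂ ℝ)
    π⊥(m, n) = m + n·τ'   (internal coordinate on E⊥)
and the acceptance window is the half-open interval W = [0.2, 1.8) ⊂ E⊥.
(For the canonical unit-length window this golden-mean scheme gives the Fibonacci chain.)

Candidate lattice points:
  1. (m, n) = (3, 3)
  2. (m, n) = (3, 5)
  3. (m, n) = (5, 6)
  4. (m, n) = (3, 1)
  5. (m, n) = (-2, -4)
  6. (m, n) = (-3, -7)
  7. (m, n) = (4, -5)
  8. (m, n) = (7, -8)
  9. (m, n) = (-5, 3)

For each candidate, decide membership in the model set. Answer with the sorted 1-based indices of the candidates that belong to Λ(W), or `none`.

1, 3, 5, 6

τ' = (1−√5)/2 ≈ -0.618034.
#1 (3,3): internal coord 3 + (3)·τ' = +1.145898; +1.145898 ∈ [0.2, 1.8) → IN Λ
#2 (3,5): internal coord 3 + (5)·τ' = -0.090170; -0.090170 ∉ [0.2, 1.8) → out
#3 (5,6): internal coord 5 + (6)·τ' = +1.291796; +1.291796 ∈ [0.2, 1.8) → IN Λ
#4 (3,1): internal coord 3 + (1)·τ' = +2.381966; +2.381966 ∉ [0.2, 1.8) → out
#5 (-2,-4): internal coord -2 + (-4)·τ' = +0.472136; +0.472136 ∈ [0.2, 1.8) → IN Λ
#6 (-3,-7): internal coord -3 + (-7)·τ' = +1.326238; +1.326238 ∈ [0.2, 1.8) → IN Λ
#7 (4,-5): internal coord 4 + (-5)·τ' = +7.090170; +7.090170 ∉ [0.2, 1.8) → out
#8 (7,-8): internal coord 7 + (-8)·τ' = +11.944272; +11.944272 ∉ [0.2, 1.8) → out
#9 (-5,3): internal coord -5 + (3)·τ' = -6.854102; -6.854102 ∉ [0.2, 1.8) → out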